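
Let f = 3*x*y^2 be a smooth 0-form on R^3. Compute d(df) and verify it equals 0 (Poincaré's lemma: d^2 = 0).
d(df) = 0

Step 1: df = sum_i (∂f/∂x_i) dx_i = (3*y^2) dx + (6*x*y) dy + (0) dz.
Step 2: Apply d again. Using the 1-form formula, the coefficient of dx ∧ dy in d(df) is ∂^2 f/∂x ∂y - ∂^2 f/∂y ∂x = (6*y) - (6*y) = 0 (equality of mixed partials for smooth f).
Similarly for dx ∧ dz and dy ∧ dz — all coefficients vanish. So d(df) = 0.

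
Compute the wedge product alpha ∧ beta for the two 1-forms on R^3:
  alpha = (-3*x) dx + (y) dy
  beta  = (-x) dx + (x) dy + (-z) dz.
alpha ∧ beta = (x*(-3*x + y)) dx ∧ dy + (3*x*z) dx ∧ dz + (-y*z) dy ∧ dz

Distribute the wedge, using dx_i ∧ dx_j = -dx_j ∧ dx_i and dx_i ∧ dx_i = 0. For each pair (i, j) with i < j, the coefficient of dx_i ∧ dx_j in alpha ∧ beta is (alpha_i * beta_j - alpha_j * beta_i). Collecting: alpha ∧ beta = (x*(-3*x + y)) dx ∧ dy + (3*x*z) dx ∧ dz + (-y*z) dy ∧ dz.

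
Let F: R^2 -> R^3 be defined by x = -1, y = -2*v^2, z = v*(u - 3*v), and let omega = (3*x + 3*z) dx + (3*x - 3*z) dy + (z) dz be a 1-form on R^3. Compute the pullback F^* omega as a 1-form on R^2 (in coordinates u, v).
F^* omega = (v^2*(u - 3*v)) du + (v*(u^2 + 3*u*v - 18*v^2 + 12)) dv

Using F^*(f dg) = (f ∘ F) d(g ∘ F), substitute each coordinate x_i by F_i(u, v) in f_i, and replace dx_i by d F_i = (∂F_i/∂u) du + (∂F_i/∂v) dv.
  For the x component: f_1(F) = 3*u*v - 9*v^2 - 3; d F_1 = (0) du + (0) dv
  For the y component: f_2(F) = -3*u*v + 9*v^2 - 3; d F_2 = (0) du + (-4*v) dv
  For the z component: f_3(F) = v*(u - 3*v); d F_3 = (v) du + (u - 6*v) dv
Combining and collecting du, dv coefficients:
  coeff of du: v^2*(u - 3*v)
  coeff of dv: v*(u^2 + 3*u*v - 18*v^2 + 12)
F^* omega = (v^2*(u - 3*v)) du + (v*(u^2 + 3*u*v - 18*v^2 + 12)) dv.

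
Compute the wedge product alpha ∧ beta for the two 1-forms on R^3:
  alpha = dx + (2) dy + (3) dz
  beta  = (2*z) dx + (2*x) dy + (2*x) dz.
alpha ∧ beta = (2*x - 4*z) dx ∧ dy + (2*x - 6*z) dx ∧ dz + (-2*x) dy ∧ dz

Distribute the wedge, using dx_i ∧ dx_j = -dx_j ∧ dx_i and dx_i ∧ dx_i = 0. For each pair (i, j) with i < j, the coefficient of dx_i ∧ dx_j in alpha ∧ beta is (alpha_i * beta_j - alpha_j * beta_i). Collecting: alpha ∧ beta = (2*x - 4*z) dx ∧ dy + (2*x - 6*z) dx ∧ dz + (-2*x) dy ∧ dz.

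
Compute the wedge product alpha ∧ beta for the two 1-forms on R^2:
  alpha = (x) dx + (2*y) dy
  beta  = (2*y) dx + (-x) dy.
alpha ∧ beta = (-x^2 - 4*y^2) dx ∧ dy

Distribute the wedge, using dx_i ∧ dx_j = -dx_j ∧ dx_i and dx_i ∧ dx_i = 0. For each pair (i, j) with i < j, the coefficient of dx_i ∧ dx_j in alpha ∧ beta is (alpha_i * beta_j - alpha_j * beta_i). Collecting: alpha ∧ beta = (-x^2 - 4*y^2) dx ∧ dy.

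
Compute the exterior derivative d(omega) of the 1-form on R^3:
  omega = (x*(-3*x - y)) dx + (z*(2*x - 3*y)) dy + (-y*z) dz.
d(omega) = (x + 2*z) dx ∧ dy + (-2*x + 3*y - z) dy ∧ dz

For a 1-form omega = sum_i f_i dx_i, the exterior derivative is
  d(omega) = sum_{i < j} (∂f_j/∂x_i - ∂f_i/∂x_j) dx_i ∧ dx_j.
  coefficient of dx ∧ dy: ∂f_2/∂x - ∂f_1/∂y = ∂(z*(2*x - 3*y))/∂x - ∂(x*(-3*x - y))/∂y = x + 2*z
  coefficient of dy ∧ dz: ∂f_3/∂y - ∂f_2/∂z = ∂(-y*z)/∂y - ∂(z*(2*x - 3*y))/∂z = -2*x + 3*y - z
Assembling: d(omega) = (x + 2*z) dx ∧ dy + (-2*x + 3*y - z) dy ∧ dz.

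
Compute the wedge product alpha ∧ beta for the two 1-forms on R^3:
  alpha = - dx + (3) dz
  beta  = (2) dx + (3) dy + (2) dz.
alpha ∧ beta = (-3) dx ∧ dy + (-8) dx ∧ dz + (-9) dy ∧ dz

Distribute the wedge, using dx_i ∧ dx_j = -dx_j ∧ dx_i and dx_i ∧ dx_i = 0. For each pair (i, j) with i < j, the coefficient of dx_i ∧ dx_j in alpha ∧ beta is (alpha_i * beta_j - alpha_j * beta_i). Collecting: alpha ∧ beta = (-3) dx ∧ dy + (-8) dx ∧ dz + (-9) dy ∧ dz.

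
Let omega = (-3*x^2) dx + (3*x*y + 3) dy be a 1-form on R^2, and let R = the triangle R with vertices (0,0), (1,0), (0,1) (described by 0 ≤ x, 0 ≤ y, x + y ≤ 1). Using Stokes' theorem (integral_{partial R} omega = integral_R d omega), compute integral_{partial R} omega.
integral_(partial R) omega = 1/2

Stokes: integral_partial_R omega = integral_R d omega with d omega = (∂Q/∂x - ∂P/∂y) dx ∧ dy.
  ∂Q/∂x = 3*y
  ∂P/∂y = 0
  integrand = ∂Q/∂x - ∂P/∂y = 3*y.
Integrating over R: integral_0^1 integral_0^{1-x} (3*y) dy dx = 1/2.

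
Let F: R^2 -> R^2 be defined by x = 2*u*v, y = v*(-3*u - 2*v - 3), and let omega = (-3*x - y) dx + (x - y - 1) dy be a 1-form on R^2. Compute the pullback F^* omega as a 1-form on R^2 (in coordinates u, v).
F^* omega = (v*(-21*u*v - 2*v^2 - 3*v + 3)) du + (-21*u^2*v - 22*u*v^2 - 18*u*v + 3*u - 8*v^3 - 18*v^2 - 5*v + 3) dv

Using F^*(f dg) = (f ∘ F) d(g ∘ F), substitute each coordinate x_i by F_i(u, v) in f_i, and replace dx_i by d F_i = (∂F_i/∂u) du + (∂F_i/∂v) dv.
  For the x component: f_1(F) = v*(-3*u + 2*v + 3); d F_1 = (2*v) du + (2*u) dv
  For the y component: f_2(F) = 5*u*v + 2*v^2 + 3*v - 1; d F_2 = (-3*v) du + (-3*u - 4*v - 3) dv
Combining and collecting du, dv coefficients:
  coeff of du: v*(-21*u*v - 2*v^2 - 3*v + 3)
  coeff of dv: -21*u^2*v - 22*u*v^2 - 18*u*v + 3*u - 8*v^3 - 18*v^2 - 5*v + 3
F^* omega = (v*(-21*u*v - 2*v^2 - 3*v + 3)) du + (-21*u^2*v - 22*u*v^2 - 18*u*v + 3*u - 8*v^3 - 18*v^2 - 5*v + 3) dv.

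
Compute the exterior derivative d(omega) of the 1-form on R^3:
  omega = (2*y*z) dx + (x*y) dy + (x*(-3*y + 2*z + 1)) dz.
d(omega) = (y - 2*z) dx ∧ dy + (-5*y + 2*z + 1) dx ∧ dz + (-3*x) dy ∧ dz

For a 1-form omega = sum_i f_i dx_i, the exterior derivative is
  d(omega) = sum_{i < j} (∂f_j/∂x_i - ∂f_i/∂x_j) dx_i ∧ dx_j.
  coefficient of dx ∧ dy: ∂f_2/∂x - ∂f_1/∂y = ∂(x*y)/∂x - ∂(2*y*z)/∂y = y - 2*z
  coefficient of dx ∧ dz: ∂f_3/∂x - ∂f_1/∂z = ∂(x*(-3*y + 2*z + 1))/∂x - ∂(2*y*z)/∂z = -5*y + 2*z + 1
  coefficient of dy ∧ dz: ∂f_3/∂y - ∂f_2/∂z = ∂(x*(-3*y + 2*z + 1))/∂y - ∂(x*y)/∂z = -3*x
Assembling: d(omega) = (y - 2*z) dx ∧ dy + (-5*y + 2*z + 1) dx ∧ dz + (-3*x) dy ∧ dz.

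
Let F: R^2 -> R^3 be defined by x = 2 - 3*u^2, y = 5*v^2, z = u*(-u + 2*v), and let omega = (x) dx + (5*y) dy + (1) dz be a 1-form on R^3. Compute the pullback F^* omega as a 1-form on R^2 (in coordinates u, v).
F^* omega = (18*u^3 - 14*u + 2*v) du + (2*u + 250*v^3) dv

Using F^*(f dg) = (f ∘ F) d(g ∘ F), substitute each coordinate x_i by F_i(u, v) in f_i, and replace dx_i by d F_i = (∂F_i/∂u) du + (∂F_i/∂v) dv.
  For the x component: f_1(F) = 2 - 3*u^2; d F_1 = (-6*u) du + (0) dv
  For the y component: f_2(F) = 25*v^2; d F_2 = (0) du + (10*v) dv
  For the z component: f_3(F) = 1; d F_3 = (-2*u + 2*v) du + (2*u) dv
Combining and collecting du, dv coefficients:
  coeff of du: 18*u^3 - 14*u + 2*v
  coeff of dv: 2*u + 250*v^3
F^* omega = (18*u^3 - 14*u + 2*v) du + (2*u + 250*v^3) dv.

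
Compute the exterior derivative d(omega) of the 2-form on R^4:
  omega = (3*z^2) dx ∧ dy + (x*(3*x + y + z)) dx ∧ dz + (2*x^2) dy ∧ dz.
d(omega) = (3*x + 6*z) dx ∧ dy ∧ dz

For a 2-form omega = sum_{i<j} g_{ij} dx_i ∧ dx_j, the exterior derivative is
  d(omega) = sum_{i<j} d(g_{ij}) ∧ dx_i ∧ dx_j = sum_{i<j, k} (∂g_{ij}/∂x_k) dx_k ∧ dx_i ∧ dx_j.
Expand each term, using dx_k ∧ dx_i ∧ dx_j = sgn(permutation) dx_{(a)} ∧ dx_{(b)} ∧ dx_{(c)} with (a < b < c) sorted:
  d(3*z^2) includes (∂/∂z)(3*z^2) dz = (6*z) dz, which multiplied by dx ∧ dy gives (6*z) dx ∧ dy ∧ dz
  d(x*(3*x + y + z)) includes (∂/∂y)(x*(3*x + y + z)) dy = (x) dy, which multiplied by dx ∧ dz gives (-x) dx ∧ dy ∧ dz
  d(2*x^2) includes (∂/∂x)(2*x^2) dx = (4*x) dx, which multiplied by dy ∧ dz gives (4*x) dx ∧ dy ∧ dz
Collecting like 3-forms: d(omega) = (3*x + 6*z) dx ∧ dy ∧ dz.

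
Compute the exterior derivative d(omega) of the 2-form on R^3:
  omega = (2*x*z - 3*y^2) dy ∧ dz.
d(omega) = (2*z) dx ∧ dy ∧ dz

For a 2-form omega = sum_{i<j} g_{ij} dx_i ∧ dx_j, the exterior derivative is
  d(omega) = sum_{i<j} d(g_{ij}) ∧ dx_i ∧ dx_j = sum_{i<j, k} (∂g_{ij}/∂x_k) dx_k ∧ dx_i ∧ dx_j.
Expand each term, using dx_k ∧ dx_i ∧ dx_j = sgn(permutation) dx_{(a)} ∧ dx_{(b)} ∧ dx_{(c)} with (a < b < c) sorted:
  d(2*x*z - 3*y^2) includes (∂/∂x)(2*x*z - 3*y^2) dx = (2*z) dx, which multiplied by dy ∧ dz gives (2*z) dx ∧ dy ∧ dz
Collecting like 3-forms: d(omega) = (2*z) dx ∧ dy ∧ dz.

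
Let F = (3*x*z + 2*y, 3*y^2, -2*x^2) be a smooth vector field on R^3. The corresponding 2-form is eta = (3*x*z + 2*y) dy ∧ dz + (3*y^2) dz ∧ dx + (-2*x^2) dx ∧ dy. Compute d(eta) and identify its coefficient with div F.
d(eta) = (6*y + 3*z) dx ∧ dy ∧ dz; div F = 6*y + 3*z

For a 2-form in R^3 of the form above, applying d gives a 3-form with coefficient ∂P/∂x + ∂Q/∂y + ∂R/∂z:
  ∂P/∂x = 3*z
  ∂Q/∂y = 6*y
  ∂R/∂z = 0
Sum = 6*y + 3*z, which is exactly div F.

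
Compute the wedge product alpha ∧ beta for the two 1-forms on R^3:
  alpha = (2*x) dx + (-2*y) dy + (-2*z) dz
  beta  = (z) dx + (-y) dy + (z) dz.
alpha ∧ beta = (2*y*(-x + z)) dx ∧ dy + (2*z*(x + z)) dx ∧ dz + (-4*y*z) dy ∧ dz

Distribute the wedge, using dx_i ∧ dx_j = -dx_j ∧ dx_i and dx_i ∧ dx_i = 0. For each pair (i, j) with i < j, the coefficient of dx_i ∧ dx_j in alpha ∧ beta is (alpha_i * beta_j - alpha_j * beta_i). Collecting: alpha ∧ beta = (2*y*(-x + z)) dx ∧ dy + (2*z*(x + z)) dx ∧ dz + (-4*y*z) dy ∧ dz.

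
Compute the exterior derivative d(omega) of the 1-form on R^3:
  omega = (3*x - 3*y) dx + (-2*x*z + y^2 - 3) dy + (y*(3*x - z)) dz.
d(omega) = (3 - 2*z) dx ∧ dy + (3*y) dx ∧ dz + (5*x - z) dy ∧ dz

For a 1-form omega = sum_i f_i dx_i, the exterior derivative is
  d(omega) = sum_{i < j} (∂f_j/∂x_i - ∂f_i/∂x_j) dx_i ∧ dx_j.
  coefficient of dx ∧ dy: ∂f_2/∂x - ∂f_1/∂y = ∂(-2*x*z + y^2 - 3)/∂x - ∂(3*x - 3*y)/∂y = 3 - 2*z
  coefficient of dx ∧ dz: ∂f_3/∂x - ∂f_1/∂z = ∂(y*(3*x - z))/∂x - ∂(3*x - 3*y)/∂z = 3*y
  coefficient of dy ∧ dz: ∂f_3/∂y - ∂f_2/∂z = ∂(y*(3*x - z))/∂y - ∂(-2*x*z + y^2 - 3)/∂z = 5*x - z
Assembling: d(omega) = (3 - 2*z) dx ∧ dy + (3*y) dx ∧ dz + (5*x - z) dy ∧ dz.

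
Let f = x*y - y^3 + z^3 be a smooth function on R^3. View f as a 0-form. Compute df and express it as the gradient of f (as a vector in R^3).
df = (y) dx + (x - 3*y^2) dy + (3*z^2) dz; grad f = (y, x - 3*y^2, 3*z^2)

For a 0-form f, d f = (∂f/∂x) dx + (∂f/∂y) dy + (∂f/∂z) dz. The components of the vector representation are exactly the entries of grad f in Cartesian coordinates:
  ∂f/∂x = y
  ∂f/∂y = x - 3*y^2
  ∂f/∂z = 3*z^2.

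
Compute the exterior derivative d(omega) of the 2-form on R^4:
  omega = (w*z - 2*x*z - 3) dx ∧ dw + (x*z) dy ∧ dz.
d(omega) = (-w + 2*x) dx ∧ dz ∧ dw + (z) dx ∧ dy ∧ dz

For a 2-form omega = sum_{i<j} g_{ij} dx_i ∧ dx_j, the exterior derivative is
  d(omega) = sum_{i<j} d(g_{ij}) ∧ dx_i ∧ dx_j = sum_{i<j, k} (∂g_{ij}/∂x_k) dx_k ∧ dx_i ∧ dx_j.
Expand each term, using dx_k ∧ dx_i ∧ dx_j = sgn(permutation) dx_{(a)} ∧ dx_{(b)} ∧ dx_{(c)} with (a < b < c) sorted:
  d(w*z - 2*x*z - 3) includes (∂/∂z)(w*z - 2*x*z - 3) dz = (w - 2*x) dz, which multiplied by dx ∧ dw gives (-w + 2*x) dx ∧ dz ∧ dw
  d(x*z) includes (∂/∂x)(x*z) dx = (z) dx, which multiplied by dy ∧ dz gives (z) dx ∧ dy ∧ dz
Collecting like 3-forms: d(omega) = (-w + 2*x) dx ∧ dz ∧ dw + (z) dx ∧ dy ∧ dz.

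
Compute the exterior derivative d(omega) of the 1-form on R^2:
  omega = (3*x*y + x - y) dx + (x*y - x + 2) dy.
d(omega) = (-3*x + y) dx ∧ dy

For a 1-form omega = sum_i f_i dx_i, the exterior derivative is
  d(omega) = sum_{i < j} (∂f_j/∂x_i - ∂f_i/∂x_j) dx_i ∧ dx_j.
  coefficient of dx ∧ dy: ∂f_2/∂x - ∂f_1/∂y = ∂(x*y - x + 2)/∂x - ∂(3*x*y + x - y)/∂y = -3*x + y
Assembling: d(omega) = (-3*x + y) dx ∧ dy.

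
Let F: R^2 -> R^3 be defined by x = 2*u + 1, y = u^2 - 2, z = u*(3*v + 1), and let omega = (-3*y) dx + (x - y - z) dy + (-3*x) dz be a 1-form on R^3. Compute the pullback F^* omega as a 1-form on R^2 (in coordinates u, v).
F^* omega = (-2*u^3 - 6*u^2*v - 4*u^2 - 18*u*v - 9*v + 9) du + (9*u*(-2*u - 1)) dv

Using F^*(f dg) = (f ∘ F) d(g ∘ F), substitute each coordinate x_i by F_i(u, v) in f_i, and replace dx_i by d F_i = (∂F_i/∂u) du + (∂F_i/∂v) dv.
  For the x component: f_1(F) = 6 - 3*u^2; d F_1 = (2) du + (0) dv
  For the y component: f_2(F) = -u^2 - 3*u*v + u + 3; d F_2 = (2*u) du + (0) dv
  For the z component: f_3(F) = -6*u - 3; d F_3 = (3*v + 1) du + (3*u) dv
Combining and collecting du, dv coefficients:
  coeff of du: -2*u^3 - 6*u^2*v - 4*u^2 - 18*u*v - 9*v + 9
  coeff of dv: 9*u*(-2*u - 1)
F^* omega = (-2*u^3 - 6*u^2*v - 4*u^2 - 18*u*v - 9*v + 9) du + (9*u*(-2*u - 1)) dv.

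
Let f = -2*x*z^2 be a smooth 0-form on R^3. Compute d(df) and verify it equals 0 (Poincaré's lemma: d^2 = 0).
d(df) = 0

Step 1: df = sum_i (∂f/∂x_i) dx_i = (-2*z^2) dx + (0) dy + (-4*x*z) dz.
Step 2: Apply d again. Using the 1-form formula, the coefficient of dx ∧ dy in d(df) is ∂^2 f/∂x ∂y - ∂^2 f/∂y ∂x = (0) - (0) = 0 (equality of mixed partials for smooth f).
Similarly for dx ∧ dz and dy ∧ dz — all coefficients vanish. So d(df) = 0.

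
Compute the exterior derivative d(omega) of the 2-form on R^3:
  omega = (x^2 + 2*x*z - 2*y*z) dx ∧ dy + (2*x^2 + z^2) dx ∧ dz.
d(omega) = (2*x - 2*y) dx ∧ dy ∧ dz

For a 2-form omega = sum_{i<j} g_{ij} dx_i ∧ dx_j, the exterior derivative is
  d(omega) = sum_{i<j} d(g_{ij}) ∧ dx_i ∧ dx_j = sum_{i<j, k} (∂g_{ij}/∂x_k) dx_k ∧ dx_i ∧ dx_j.
Expand each term, using dx_k ∧ dx_i ∧ dx_j = sgn(permutation) dx_{(a)} ∧ dx_{(b)} ∧ dx_{(c)} with (a < b < c) sorted:
  d(x^2 + 2*x*z - 2*y*z) includes (∂/∂z)(x^2 + 2*x*z - 2*y*z) dz = (2*x - 2*y) dz, which multiplied by dx ∧ dy gives (2*x - 2*y) dx ∧ dy ∧ dz
Collecting like 3-forms: d(omega) = (2*x - 2*y) dx ∧ dy ∧ dz.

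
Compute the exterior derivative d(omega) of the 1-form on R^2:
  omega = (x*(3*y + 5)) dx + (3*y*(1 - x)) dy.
d(omega) = (-3*x - 3*y) dx ∧ dy

For a 1-form omega = sum_i f_i dx_i, the exterior derivative is
  d(omega) = sum_{i < j} (∂f_j/∂x_i - ∂f_i/∂x_j) dx_i ∧ dx_j.
  coefficient of dx ∧ dy: ∂f_2/∂x - ∂f_1/∂y = ∂(3*y*(1 - x))/∂x - ∂(x*(3*y + 5))/∂y = -3*x - 3*y
Assembling: d(omega) = (-3*x - 3*y) dx ∧ dy.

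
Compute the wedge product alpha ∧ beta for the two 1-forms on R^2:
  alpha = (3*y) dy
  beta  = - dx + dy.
alpha ∧ beta = (3*y) dx ∧ dy

Distribute the wedge, using dx_i ∧ dx_j = -dx_j ∧ dx_i and dx_i ∧ dx_i = 0. For each pair (i, j) with i < j, the coefficient of dx_i ∧ dx_j in alpha ∧ beta is (alpha_i * beta_j - alpha_j * beta_i). Collecting: alpha ∧ beta = (3*y) dx ∧ dy.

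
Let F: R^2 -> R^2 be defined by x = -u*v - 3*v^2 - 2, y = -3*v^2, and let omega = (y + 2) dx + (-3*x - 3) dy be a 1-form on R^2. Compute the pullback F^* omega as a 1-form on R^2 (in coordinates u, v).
F^* omega = (v*(3*v^2 - 2)) du + (-15*u*v^2 - 2*u - 36*v^3 - 30*v) dv

Using F^*(f dg) = (f ∘ F) d(g ∘ F), substitute each coordinate x_i by F_i(u, v) in f_i, and replace dx_i by d F_i = (∂F_i/∂u) du + (∂F_i/∂v) dv.
  For the x component: f_1(F) = 2 - 3*v^2; d F_1 = (-v) du + (-u - 6*v) dv
  For the y component: f_2(F) = 3*u*v + 9*v^2 + 3; d F_2 = (0) du + (-6*v) dv
Combining and collecting du, dv coefficients:
  coeff of du: v*(3*v^2 - 2)
  coeff of dv: -15*u*v^2 - 2*u - 36*v^3 - 30*v
F^* omega = (v*(3*v^2 - 2)) du + (-15*u*v^2 - 2*u - 36*v^3 - 30*v) dv.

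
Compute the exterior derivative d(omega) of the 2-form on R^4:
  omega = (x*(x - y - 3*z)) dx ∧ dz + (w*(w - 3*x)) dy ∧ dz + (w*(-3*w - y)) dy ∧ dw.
d(omega) = (-3*w + x) dx ∧ dy ∧ dz + (2*w - 3*x) dy ∧ dz ∧ dw

For a 2-form omega = sum_{i<j} g_{ij} dx_i ∧ dx_j, the exterior derivative is
  d(omega) = sum_{i<j} d(g_{ij}) ∧ dx_i ∧ dx_j = sum_{i<j, k} (∂g_{ij}/∂x_k) dx_k ∧ dx_i ∧ dx_j.
Expand each term, using dx_k ∧ dx_i ∧ dx_j = sgn(permutation) dx_{(a)} ∧ dx_{(b)} ∧ dx_{(c)} with (a < b < c) sorted:
  d(x*(x - y - 3*z)) includes (∂/∂y)(x*(x - y - 3*z)) dy = (-x) dy, which multiplied by dx ∧ dz gives (x) dx ∧ dy ∧ dz
  d(w*(w - 3*x)) includes (∂/∂x)(w*(w - 3*x)) dx = (-3*w) dx, which multiplied by dy ∧ dz gives (-3*w) dx ∧ dy ∧ dz
  d(w*(w - 3*x)) includes (∂/∂w)(w*(w - 3*x)) dw = (2*w - 3*x) dw, which multiplied by dy ∧ dz gives (2*w - 3*x) dy ∧ dz ∧ dw
Collecting like 3-forms: d(omega) = (-3*w + x) dx ∧ dy ∧ dz + (2*w - 3*x) dy ∧ dz ∧ dw.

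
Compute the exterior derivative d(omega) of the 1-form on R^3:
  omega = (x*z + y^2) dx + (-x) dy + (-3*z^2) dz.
d(omega) = (-2*y - 1) dx ∧ dy + (-x) dx ∧ dz

For a 1-form omega = sum_i f_i dx_i, the exterior derivative is
  d(omega) = sum_{i < j} (∂f_j/∂x_i - ∂f_i/∂x_j) dx_i ∧ dx_j.
  coefficient of dx ∧ dy: ∂f_2/∂x - ∂f_1/∂y = ∂(-x)/∂x - ∂(x*z + y^2)/∂y = -2*y - 1
  coefficient of dx ∧ dz: ∂f_3/∂x - ∂f_1/∂z = ∂(-3*z^2)/∂x - ∂(x*z + y^2)/∂z = -x
Assembling: d(omega) = (-2*y - 1) dx ∧ dy + (-x) dx ∧ dz.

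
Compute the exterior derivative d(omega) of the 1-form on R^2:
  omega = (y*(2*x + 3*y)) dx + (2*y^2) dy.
d(omega) = (-2*x - 6*y) dx ∧ dy

For a 1-form omega = sum_i f_i dx_i, the exterior derivative is
  d(omega) = sum_{i < j} (∂f_j/∂x_i - ∂f_i/∂x_j) dx_i ∧ dx_j.
  coefficient of dx ∧ dy: ∂f_2/∂x - ∂f_1/∂y = ∂(2*y^2)/∂x - ∂(y*(2*x + 3*y))/∂y = -2*x - 6*y
Assembling: d(omega) = (-2*x - 6*y) dx ∧ dy.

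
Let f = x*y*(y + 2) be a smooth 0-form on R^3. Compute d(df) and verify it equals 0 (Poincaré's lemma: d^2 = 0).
d(df) = 0

Step 1: df = sum_i (∂f/∂x_i) dx_i = (y*(y + 2)) dx + (2*x*(y + 1)) dy + (0) dz.
Step 2: Apply d again. Using the 1-form formula, the coefficient of dx ∧ dy in d(df) is ∂^2 f/∂x ∂y - ∂^2 f/∂y ∂x = (2*y + 2) - (2*y + 2) = 0 (equality of mixed partials for smooth f).
Similarly for dx ∧ dz and dy ∧ dz — all coefficients vanish. So d(df) = 0.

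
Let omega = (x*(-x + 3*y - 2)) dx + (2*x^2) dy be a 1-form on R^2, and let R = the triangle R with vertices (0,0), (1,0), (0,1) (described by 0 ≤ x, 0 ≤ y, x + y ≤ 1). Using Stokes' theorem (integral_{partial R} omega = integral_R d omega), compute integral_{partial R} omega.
integral_(partial R) omega = 1/6

Stokes: integral_partial_R omega = integral_R d omega with d omega = (∂Q/∂x - ∂P/∂y) dx ∧ dy.
  ∂Q/∂x = 4*x
  ∂P/∂y = 3*x
  integrand = ∂Q/∂x - ∂P/∂y = x.
Integrating over R: integral_0^1 integral_0^{1-x} (x) dy dx = 1/6.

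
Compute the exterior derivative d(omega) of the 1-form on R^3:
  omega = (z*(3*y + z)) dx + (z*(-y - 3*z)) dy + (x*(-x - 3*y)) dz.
d(omega) = (-3*z) dx ∧ dy + (-2*x - 6*y - 2*z) dx ∧ dz + (-3*x + y + 6*z) dy ∧ dz

For a 1-form omega = sum_i f_i dx_i, the exterior derivative is
  d(omega) = sum_{i < j} (∂f_j/∂x_i - ∂f_i/∂x_j) dx_i ∧ dx_j.
  coefficient of dx ∧ dy: ∂f_2/∂x - ∂f_1/∂y = ∂(z*(-y - 3*z))/∂x - ∂(z*(3*y + z))/∂y = -3*z
  coefficient of dx ∧ dz: ∂f_3/∂x - ∂f_1/∂z = ∂(x*(-x - 3*y))/∂x - ∂(z*(3*y + z))/∂z = -2*x - 6*y - 2*z
  coefficient of dy ∧ dz: ∂f_3/∂y - ∂f_2/∂z = ∂(x*(-x - 3*y))/∂y - ∂(z*(-y - 3*z))/∂z = -3*x + y + 6*z
Assembling: d(omega) = (-3*z) dx ∧ dy + (-2*x - 6*y - 2*z) dx ∧ dz + (-3*x + y + 6*z) dy ∧ dz.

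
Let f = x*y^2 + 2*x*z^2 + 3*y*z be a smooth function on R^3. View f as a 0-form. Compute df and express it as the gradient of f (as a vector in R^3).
df = (y^2 + 2*z^2) dx + (2*x*y + 3*z) dy + (4*x*z + 3*y) dz; grad f = (y^2 + 2*z^2, 2*x*y + 3*z, 4*x*z + 3*y)

For a 0-form f, d f = (∂f/∂x) dx + (∂f/∂y) dy + (∂f/∂z) dz. The components of the vector representation are exactly the entries of grad f in Cartesian coordinates:
  ∂f/∂x = y^2 + 2*z^2
  ∂f/∂y = 2*x*y + 3*z
  ∂f/∂z = 4*x*z + 3*y.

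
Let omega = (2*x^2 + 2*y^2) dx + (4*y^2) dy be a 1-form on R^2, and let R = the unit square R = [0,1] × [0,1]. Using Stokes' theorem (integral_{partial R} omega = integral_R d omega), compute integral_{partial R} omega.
integral_(partial R) omega = -2

Stokes: integral_partial_R omega = integral_R d omega with d omega = (∂Q/∂x - ∂P/∂y) dx ∧ dy.
  ∂Q/∂x = 0
  ∂P/∂y = 4*y
  integrand = ∂Q/∂x - ∂P/∂y = -4*y.
Integrating over R: integral_0^1 integral_0^1 (-4*y) dx dy = -2.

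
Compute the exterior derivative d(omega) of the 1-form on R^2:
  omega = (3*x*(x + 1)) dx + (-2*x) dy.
d(omega) = (-2) dx ∧ dy

For a 1-form omega = sum_i f_i dx_i, the exterior derivative is
  d(omega) = sum_{i < j} (∂f_j/∂x_i - ∂f_i/∂x_j) dx_i ∧ dx_j.
  coefficient of dx ∧ dy: ∂f_2/∂x - ∂f_1/∂y = ∂(-2*x)/∂x - ∂(3*x*(x + 1))/∂y = -2
Assembling: d(omega) = (-2) dx ∧ dy.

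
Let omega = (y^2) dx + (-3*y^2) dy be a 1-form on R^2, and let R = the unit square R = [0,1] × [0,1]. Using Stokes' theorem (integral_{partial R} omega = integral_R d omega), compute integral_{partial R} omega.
integral_(partial R) omega = -1

Stokes: integral_partial_R omega = integral_R d omega with d omega = (∂Q/∂x - ∂P/∂y) dx ∧ dy.
  ∂Q/∂x = 0
  ∂P/∂y = 2*y
  integrand = ∂Q/∂x - ∂P/∂y = -2*y.
Integrating over R: integral_0^1 integral_0^1 (-2*y) dx dy = -1.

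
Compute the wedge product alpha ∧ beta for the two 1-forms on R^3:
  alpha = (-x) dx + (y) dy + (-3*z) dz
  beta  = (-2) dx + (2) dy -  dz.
alpha ∧ beta = (-2*x + 2*y) dx ∧ dy + (x - 6*z) dx ∧ dz + (-y + 6*z) dy ∧ dz

Distribute the wedge, using dx_i ∧ dx_j = -dx_j ∧ dx_i and dx_i ∧ dx_i = 0. For each pair (i, j) with i < j, the coefficient of dx_i ∧ dx_j in alpha ∧ beta is (alpha_i * beta_j - alpha_j * beta_i). Collecting: alpha ∧ beta = (-2*x + 2*y) dx ∧ dy + (x - 6*z) dx ∧ dz + (-y + 6*z) dy ∧ dz.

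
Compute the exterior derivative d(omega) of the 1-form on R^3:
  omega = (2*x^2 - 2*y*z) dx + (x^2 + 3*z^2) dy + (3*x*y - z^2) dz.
d(omega) = (2*x + 2*z) dx ∧ dy + (5*y) dx ∧ dz + (3*x - 6*z) dy ∧ dz

For a 1-form omega = sum_i f_i dx_i, the exterior derivative is
  d(omega) = sum_{i < j} (∂f_j/∂x_i - ∂f_i/∂x_j) dx_i ∧ dx_j.
  coefficient of dx ∧ dy: ∂f_2/∂x - ∂f_1/∂y = ∂(x^2 + 3*z^2)/∂x - ∂(2*x^2 - 2*y*z)/∂y = 2*x + 2*z
  coefficient of dx ∧ dz: ∂f_3/∂x - ∂f_1/∂z = ∂(3*x*y - z^2)/∂x - ∂(2*x^2 - 2*y*z)/∂z = 5*y
  coefficient of dy ∧ dz: ∂f_3/∂y - ∂f_2/∂z = ∂(3*x*y - z^2)/∂y - ∂(x^2 + 3*z^2)/∂z = 3*x - 6*z
Assembling: d(omega) = (2*x + 2*z) dx ∧ dy + (5*y) dx ∧ dz + (3*x - 6*z) dy ∧ dz.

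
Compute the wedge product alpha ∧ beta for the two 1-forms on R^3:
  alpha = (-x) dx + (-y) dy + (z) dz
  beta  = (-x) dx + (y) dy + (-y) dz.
alpha ∧ beta = (-2*x*y) dx ∧ dy + (x*(y + z)) dx ∧ dz + (y*(y - z)) dy ∧ dz

Distribute the wedge, using dx_i ∧ dx_j = -dx_j ∧ dx_i and dx_i ∧ dx_i = 0. For each pair (i, j) with i < j, the coefficient of dx_i ∧ dx_j in alpha ∧ beta is (alpha_i * beta_j - alpha_j * beta_i). Collecting: alpha ∧ beta = (-2*x*y) dx ∧ dy + (x*(y + z)) dx ∧ dz + (y*(y - z)) dy ∧ dz.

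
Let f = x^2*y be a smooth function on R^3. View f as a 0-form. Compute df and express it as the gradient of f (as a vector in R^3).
df = (2*x*y) dx + (x^2) dy + (0) dz; grad f = (2*x*y, x^2, 0)

For a 0-form f, d f = (∂f/∂x) dx + (∂f/∂y) dy + (∂f/∂z) dz. The components of the vector representation are exactly the entries of grad f in Cartesian coordinates:
  ∂f/∂x = 2*x*y
  ∂f/∂y = x^2
  ∂f/∂z = 0.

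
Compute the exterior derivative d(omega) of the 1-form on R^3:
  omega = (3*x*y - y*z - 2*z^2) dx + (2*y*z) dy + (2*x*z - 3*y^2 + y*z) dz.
d(omega) = (-3*x + z) dx ∧ dy + (y + 6*z) dx ∧ dz + (-8*y + z) dy ∧ dz

For a 1-form omega = sum_i f_i dx_i, the exterior derivative is
  d(omega) = sum_{i < j} (∂f_j/∂x_i - ∂f_i/∂x_j) dx_i ∧ dx_j.
  coefficient of dx ∧ dy: ∂f_2/∂x - ∂f_1/∂y = ∂(2*y*z)/∂x - ∂(3*x*y - y*z - 2*z^2)/∂y = -3*x + z
  coefficient of dx ∧ dz: ∂f_3/∂x - ∂f_1/∂z = ∂(2*x*z - 3*y^2 + y*z)/∂x - ∂(3*x*y - y*z - 2*z^2)/∂z = y + 6*z
  coefficient of dy ∧ dz: ∂f_3/∂y - ∂f_2/∂z = ∂(2*x*z - 3*y^2 + y*z)/∂y - ∂(2*y*z)/∂z = -8*y + z
Assembling: d(omega) = (-3*x + z) dx ∧ dy + (y + 6*z) dx ∧ dz + (-8*y + z) dy ∧ dz.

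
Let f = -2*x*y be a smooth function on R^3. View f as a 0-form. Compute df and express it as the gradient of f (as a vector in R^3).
df = (-2*y) dx + (-2*x) dy + (0) dz; grad f = (-2*y, -2*x, 0)

For a 0-form f, d f = (∂f/∂x) dx + (∂f/∂y) dy + (∂f/∂z) dz. The components of the vector representation are exactly the entries of grad f in Cartesian coordinates:
  ∂f/∂x = -2*y
  ∂f/∂y = -2*x
  ∂f/∂z = 0.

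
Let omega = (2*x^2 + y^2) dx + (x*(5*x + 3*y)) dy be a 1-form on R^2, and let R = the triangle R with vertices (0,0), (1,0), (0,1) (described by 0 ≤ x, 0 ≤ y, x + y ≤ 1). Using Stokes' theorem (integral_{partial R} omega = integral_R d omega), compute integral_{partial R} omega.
integral_(partial R) omega = 11/6

Stokes: integral_partial_R omega = integral_R d omega with d omega = (∂Q/∂x - ∂P/∂y) dx ∧ dy.
  ∂Q/∂x = 10*x + 3*y
  ∂P/∂y = 2*y
  integrand = ∂Q/∂x - ∂P/∂y = 10*x + y.
Integrating over R: integral_0^1 integral_0^{1-x} (10*x + y) dy dx = 11/6.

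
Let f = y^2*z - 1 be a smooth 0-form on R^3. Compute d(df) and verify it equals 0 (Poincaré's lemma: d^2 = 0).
d(df) = 0

Step 1: df = sum_i (∂f/∂x_i) dx_i = (0) dx + (2*y*z) dy + (y^2) dz.
Step 2: Apply d again. Using the 1-form formula, the coefficient of dx ∧ dy in d(df) is ∂^2 f/∂x ∂y - ∂^2 f/∂y ∂x = (0) - (0) = 0 (equality of mixed partials for smooth f).
Similarly for dx ∧ dz and dy ∧ dz — all coefficients vanish. So d(df) = 0.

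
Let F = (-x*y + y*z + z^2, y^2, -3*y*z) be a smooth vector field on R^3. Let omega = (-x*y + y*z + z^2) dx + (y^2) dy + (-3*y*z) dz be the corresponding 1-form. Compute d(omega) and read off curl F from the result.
d(omega) = (-3*z) dy ∧ dz + (y + 2*z) dz ∧ dx + (x - z) dx ∧ dy; curl F = (-3*z, y + 2*z, x - z)

d omega = sum_{i<j} (∂f_j/∂x_i - ∂f_i/∂x_j) dx_i ∧ dx_j. Under the identification (dy ∧ dz, dz ∧ dx, dx ∧ dy) ↔ (e_x, e_y, e_z), the coefficients are exactly the components of curl F. Compute:
  ∂R/∂y - ∂Q/∂z = (-3*z) - (0) = -3*z
  ∂P/∂z - ∂R/∂x = (y + 2*z) - (0) = y + 2*z
  ∂Q/∂x - ∂P/∂y = (0) - (-x + z) = x - z.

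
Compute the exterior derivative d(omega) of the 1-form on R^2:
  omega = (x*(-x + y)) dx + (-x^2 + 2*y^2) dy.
d(omega) = (-3*x) dx ∧ dy

For a 1-form omega = sum_i f_i dx_i, the exterior derivative is
  d(omega) = sum_{i < j} (∂f_j/∂x_i - ∂f_i/∂x_j) dx_i ∧ dx_j.
  coefficient of dx ∧ dy: ∂f_2/∂x - ∂f_1/∂y = ∂(-x^2 + 2*y^2)/∂x - ∂(x*(-x + y))/∂y = -3*x
Assembling: d(omega) = (-3*x) dx ∧ dy.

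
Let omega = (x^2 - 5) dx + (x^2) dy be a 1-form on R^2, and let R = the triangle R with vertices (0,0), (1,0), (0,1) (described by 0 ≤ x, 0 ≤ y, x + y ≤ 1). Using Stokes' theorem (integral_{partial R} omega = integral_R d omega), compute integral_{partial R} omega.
integral_(partial R) omega = 1/3

Stokes: integral_partial_R omega = integral_R d omega with d omega = (∂Q/∂x - ∂P/∂y) dx ∧ dy.
  ∂Q/∂x = 2*x
  ∂P/∂y = 0
  integrand = ∂Q/∂x - ∂P/∂y = 2*x.
Integrating over R: integral_0^1 integral_0^{1-x} (2*x) dy dx = 1/3.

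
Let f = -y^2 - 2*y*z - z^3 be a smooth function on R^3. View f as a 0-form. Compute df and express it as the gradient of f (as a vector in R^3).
df = (0) dx + (-2*y - 2*z) dy + (-2*y - 3*z^2) dz; grad f = (0, -2*y - 2*z, -2*y - 3*z^2)

For a 0-form f, d f = (∂f/∂x) dx + (∂f/∂y) dy + (∂f/∂z) dz. The components of the vector representation are exactly the entries of grad f in Cartesian coordinates:
  ∂f/∂x = 0
  ∂f/∂y = -2*y - 2*z
  ∂f/∂z = -2*y - 3*z^2.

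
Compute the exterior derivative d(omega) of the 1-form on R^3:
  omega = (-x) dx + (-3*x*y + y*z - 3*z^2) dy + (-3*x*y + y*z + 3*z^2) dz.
d(omega) = (-3*y) dx ∧ dy + (-3*y) dx ∧ dz + (-3*x - y + 7*z) dy ∧ dz

For a 1-form omega = sum_i f_i dx_i, the exterior derivative is
  d(omega) = sum_{i < j} (∂f_j/∂x_i - ∂f_i/∂x_j) dx_i ∧ dx_j.
  coefficient of dx ∧ dy: ∂f_2/∂x - ∂f_1/∂y = ∂(-3*x*y + y*z - 3*z^2)/∂x - ∂(-x)/∂y = -3*y
  coefficient of dx ∧ dz: ∂f_3/∂x - ∂f_1/∂z = ∂(-3*x*y + y*z + 3*z^2)/∂x - ∂(-x)/∂z = -3*y
  coefficient of dy ∧ dz: ∂f_3/∂y - ∂f_2/∂z = ∂(-3*x*y + y*z + 3*z^2)/∂y - ∂(-3*x*y + y*z - 3*z^2)/∂z = -3*x - y + 7*z
Assembling: d(omega) = (-3*y) dx ∧ dy + (-3*y) dx ∧ dz + (-3*x - y + 7*z) dy ∧ dz.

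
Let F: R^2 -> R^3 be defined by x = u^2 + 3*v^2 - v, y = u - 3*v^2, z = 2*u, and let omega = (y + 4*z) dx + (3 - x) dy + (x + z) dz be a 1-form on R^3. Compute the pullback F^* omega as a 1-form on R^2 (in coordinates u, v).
F^* omega = (19*u^2 - 6*u*v^2 + 4*u + 3*v^2 - v + 3) du + (6*u^2*v + 54*u*v - 9*u - 3*v^2 - 18*v) dv

Using F^*(f dg) = (f ∘ F) d(g ∘ F), substitute each coordinate x_i by F_i(u, v) in f_i, and replace dx_i by d F_i = (∂F_i/∂u) du + (∂F_i/∂v) dv.
  For the x component: f_1(F) = 9*u - 3*v^2; d F_1 = (2*u) du + (6*v - 1) dv
  For the y component: f_2(F) = -u^2 - 3*v^2 + v + 3; d F_2 = (1) du + (-6*v) dv
  For the z component: f_3(F) = u^2 + 2*u + 3*v^2 - v; d F_3 = (2) du + (0) dv
Combining and collecting du, dv coefficients:
  coeff of du: 19*u^2 - 6*u*v^2 + 4*u + 3*v^2 - v + 3
  coeff of dv: 6*u^2*v + 54*u*v - 9*u - 3*v^2 - 18*v
F^* omega = (19*u^2 - 6*u*v^2 + 4*u + 3*v^2 - v + 3) du + (6*u^2*v + 54*u*v - 9*u - 3*v^2 - 18*v) dv.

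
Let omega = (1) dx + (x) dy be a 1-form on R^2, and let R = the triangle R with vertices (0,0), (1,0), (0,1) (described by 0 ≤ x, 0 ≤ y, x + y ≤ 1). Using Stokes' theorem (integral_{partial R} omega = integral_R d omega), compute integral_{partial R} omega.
integral_(partial R) omega = 1/2

Stokes: integral_partial_R omega = integral_R d omega with d omega = (∂Q/∂x - ∂P/∂y) dx ∧ dy.
  ∂Q/∂x = 1
  ∂P/∂y = 0
  integrand = ∂Q/∂x - ∂P/∂y = 1.
Integrating over R: integral_0^1 integral_0^{1-x} (1) dy dx = 1/2.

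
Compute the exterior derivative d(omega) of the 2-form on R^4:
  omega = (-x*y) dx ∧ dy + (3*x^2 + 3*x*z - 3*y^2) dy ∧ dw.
d(omega) = (6*x + 3*z) dx ∧ dy ∧ dw + (-3*x) dy ∧ dz ∧ dw

For a 2-form omega = sum_{i<j} g_{ij} dx_i ∧ dx_j, the exterior derivative is
  d(omega) = sum_{i<j} d(g_{ij}) ∧ dx_i ∧ dx_j = sum_{i<j, k} (∂g_{ij}/∂x_k) dx_k ∧ dx_i ∧ dx_j.
Expand each term, using dx_k ∧ dx_i ∧ dx_j = sgn(permutation) dx_{(a)} ∧ dx_{(b)} ∧ dx_{(c)} with (a < b < c) sorted:
  d(3*x^2 + 3*x*z - 3*y^2) includes (∂/∂x)(3*x^2 + 3*x*z - 3*y^2) dx = (6*x + 3*z) dx, which multiplied by dy ∧ dw gives (6*x + 3*z) dx ∧ dy ∧ dw
  d(3*x^2 + 3*x*z - 3*y^2) includes (∂/∂z)(3*x^2 + 3*x*z - 3*y^2) dz = (3*x) dz, which multiplied by dy ∧ dw gives (-3*x) dy ∧ dz ∧ dw
Collecting like 3-forms: d(omega) = (6*x + 3*z) dx ∧ dy ∧ dw + (-3*x) dy ∧ dz ∧ dw.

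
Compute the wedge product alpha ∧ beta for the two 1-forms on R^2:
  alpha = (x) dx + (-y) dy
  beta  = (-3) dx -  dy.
alpha ∧ beta = (-x - 3*y) dx ∧ dy

Distribute the wedge, using dx_i ∧ dx_j = -dx_j ∧ dx_i and dx_i ∧ dx_i = 0. For each pair (i, j) with i < j, the coefficient of dx_i ∧ dx_j in alpha ∧ beta is (alpha_i * beta_j - alpha_j * beta_i). Collecting: alpha ∧ beta = (-x - 3*y) dx ∧ dy.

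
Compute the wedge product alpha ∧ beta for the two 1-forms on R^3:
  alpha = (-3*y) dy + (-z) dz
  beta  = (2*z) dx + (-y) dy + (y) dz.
alpha ∧ beta = (6*y*z) dx ∧ dy + (-y*(3*y + z)) dy ∧ dz + (2*z^2) dx ∧ dz

Distribute the wedge, using dx_i ∧ dx_j = -dx_j ∧ dx_i and dx_i ∧ dx_i = 0. For each pair (i, j) with i < j, the coefficient of dx_i ∧ dx_j in alpha ∧ beta is (alpha_i * beta_j - alpha_j * beta_i). Collecting: alpha ∧ beta = (6*y*z) dx ∧ dy + (-y*(3*y + z)) dy ∧ dz + (2*z^2) dx ∧ dz.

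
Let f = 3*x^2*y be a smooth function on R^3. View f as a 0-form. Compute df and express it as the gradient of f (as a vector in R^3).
df = (6*x*y) dx + (3*x^2) dy + (0) dz; grad f = (6*x*y, 3*x^2, 0)

For a 0-form f, d f = (∂f/∂x) dx + (∂f/∂y) dy + (∂f/∂z) dz. The components of the vector representation are exactly the entries of grad f in Cartesian coordinates:
  ∂f/∂x = 6*x*y
  ∂f/∂y = 3*x^2
  ∂f/∂z = 0.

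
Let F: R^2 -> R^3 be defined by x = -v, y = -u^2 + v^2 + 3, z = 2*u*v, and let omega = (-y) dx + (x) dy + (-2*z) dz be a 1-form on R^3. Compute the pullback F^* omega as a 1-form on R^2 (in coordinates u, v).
F^* omega = (2*u*v*(1 - 4*v)) du + (-8*u^2*v - u^2 - v^2 + 3) dv

Using F^*(f dg) = (f ∘ F) d(g ∘ F), substitute each coordinate x_i by F_i(u, v) in f_i, and replace dx_i by d F_i = (∂F_i/∂u) du + (∂F_i/∂v) dv.
  For the x component: f_1(F) = u^2 - v^2 - 3; d F_1 = (0) du + (-1) dv
  For the y component: f_2(F) = -v; d F_2 = (-2*u) du + (2*v) dv
  For the z component: f_3(F) = -4*u*v; d F_3 = (2*v) du + (2*u) dv
Combining and collecting du, dv coefficients:
  coeff of du: 2*u*v*(1 - 4*v)
  coeff of dv: -8*u^2*v - u^2 - v^2 + 3
F^* omega = (2*u*v*(1 - 4*v)) du + (-8*u^2*v - u^2 - v^2 + 3) dv.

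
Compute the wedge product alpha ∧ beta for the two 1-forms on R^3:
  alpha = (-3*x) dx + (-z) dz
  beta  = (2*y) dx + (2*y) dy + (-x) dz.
alpha ∧ beta = (-6*x*y) dx ∧ dy + (3*x^2 + 2*y*z) dx ∧ dz + (2*y*z) dy ∧ dz

Distribute the wedge, using dx_i ∧ dx_j = -dx_j ∧ dx_i and dx_i ∧ dx_i = 0. For each pair (i, j) with i < j, the coefficient of dx_i ∧ dx_j in alpha ∧ beta is (alpha_i * beta_j - alpha_j * beta_i). Collecting: alpha ∧ beta = (-6*x*y) dx ∧ dy + (3*x^2 + 2*y*z) dx ∧ dz + (2*y*z) dy ∧ dz.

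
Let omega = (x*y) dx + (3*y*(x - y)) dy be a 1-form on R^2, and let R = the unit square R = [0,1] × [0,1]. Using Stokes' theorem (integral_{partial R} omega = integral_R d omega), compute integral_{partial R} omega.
integral_(partial R) omega = 1

Stokes: integral_partial_R omega = integral_R d omega with d omega = (∂Q/∂x - ∂P/∂y) dx ∧ dy.
  ∂Q/∂x = 3*y
  ∂P/∂y = x
  integrand = ∂Q/∂x - ∂P/∂y = -x + 3*y.
Integrating over R: integral_0^1 integral_0^1 (-x + 3*y) dx dy = 1.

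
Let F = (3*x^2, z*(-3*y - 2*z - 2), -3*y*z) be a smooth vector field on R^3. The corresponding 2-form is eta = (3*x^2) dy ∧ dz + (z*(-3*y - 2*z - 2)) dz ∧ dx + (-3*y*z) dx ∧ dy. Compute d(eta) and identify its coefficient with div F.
d(eta) = (6*x - 3*y - 3*z) dx ∧ dy ∧ dz; div F = 6*x - 3*y - 3*z

For a 2-form in R^3 of the form above, applying d gives a 3-form with coefficient ∂P/∂x + ∂Q/∂y + ∂R/∂z:
  ∂P/∂x = 6*x
  ∂Q/∂y = -3*z
  ∂R/∂z = -3*y
Sum = 6*x - 3*y - 3*z, which is exactly div F.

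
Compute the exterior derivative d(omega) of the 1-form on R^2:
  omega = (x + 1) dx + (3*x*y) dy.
d(omega) = (3*y) dx ∧ dy

For a 1-form omega = sum_i f_i dx_i, the exterior derivative is
  d(omega) = sum_{i < j} (∂f_j/∂x_i - ∂f_i/∂x_j) dx_i ∧ dx_j.
  coefficient of dx ∧ dy: ∂f_2/∂x - ∂f_1/∂y = ∂(3*x*y)/∂x - ∂(x + 1)/∂y = 3*y
Assembling: d(omega) = (3*y) dx ∧ dy.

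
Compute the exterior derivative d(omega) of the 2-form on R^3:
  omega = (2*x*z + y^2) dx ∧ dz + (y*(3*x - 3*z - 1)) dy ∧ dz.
d(omega) = (y) dx ∧ dy ∧ dz

For a 2-form omega = sum_{i<j} g_{ij} dx_i ∧ dx_j, the exterior derivative is
  d(omega) = sum_{i<j} d(g_{ij}) ∧ dx_i ∧ dx_j = sum_{i<j, k} (∂g_{ij}/∂x_k) dx_k ∧ dx_i ∧ dx_j.
Expand each term, using dx_k ∧ dx_i ∧ dx_j = sgn(permutation) dx_{(a)} ∧ dx_{(b)} ∧ dx_{(c)} with (a < b < c) sorted:
  d(2*x*z + y^2) includes (∂/∂y)(2*x*z + y^2) dy = (2*y) dy, which multiplied by dx ∧ dz gives (-2*y) dx ∧ dy ∧ dz
  d(y*(3*x - 3*z - 1)) includes (∂/∂x)(y*(3*x - 3*z - 1)) dx = (3*y) dx, which multiplied by dy ∧ dz gives (3*y) dx ∧ dy ∧ dz
Collecting like 3-forms: d(omega) = (y) dx ∧ dy ∧ dz.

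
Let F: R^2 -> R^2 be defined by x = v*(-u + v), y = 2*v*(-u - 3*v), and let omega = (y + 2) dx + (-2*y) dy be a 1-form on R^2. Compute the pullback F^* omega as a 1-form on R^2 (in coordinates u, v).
F^* omega = (2*v*(-3*u*v - 9*v^2 - 1)) du + (-6*u^2*v - 70*u*v^2 - 2*u - 156*v^3 + 4*v) dv

Using F^*(f dg) = (f ∘ F) d(g ∘ F), substitute each coordinate x_i by F_i(u, v) in f_i, and replace dx_i by d F_i = (∂F_i/∂u) du + (∂F_i/∂v) dv.
  For the x component: f_1(F) = -2*u*v - 6*v^2 + 2; d F_1 = (-v) du + (-u + 2*v) dv
  For the y component: f_2(F) = 4*v*(u + 3*v); d F_2 = (-2*v) du + (-2*u - 12*v) dv
Combining and collecting du, dv coefficients:
  coeff of du: 2*v*(-3*u*v - 9*v^2 - 1)
  coeff of dv: -6*u^2*v - 70*u*v^2 - 2*u - 156*v^3 + 4*v
F^* omega = (2*v*(-3*u*v - 9*v^2 - 1)) du + (-6*u^2*v - 70*u*v^2 - 2*u - 156*v^3 + 4*v) dv.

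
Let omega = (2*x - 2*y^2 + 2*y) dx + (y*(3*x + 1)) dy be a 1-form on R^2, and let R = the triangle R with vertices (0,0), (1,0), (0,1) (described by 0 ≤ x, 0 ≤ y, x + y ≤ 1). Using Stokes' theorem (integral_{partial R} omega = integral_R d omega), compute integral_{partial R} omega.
integral_(partial R) omega = 1/6

Stokes: integral_partial_R omega = integral_R d omega with d omega = (∂Q/∂x - ∂P/∂y) dx ∧ dy.
  ∂Q/∂x = 3*y
  ∂P/∂y = 2 - 4*y
  integrand = ∂Q/∂x - ∂P/∂y = 7*y - 2.
Integrating over R: integral_0^1 integral_0^{1-x} (7*y - 2) dy dx = 1/6.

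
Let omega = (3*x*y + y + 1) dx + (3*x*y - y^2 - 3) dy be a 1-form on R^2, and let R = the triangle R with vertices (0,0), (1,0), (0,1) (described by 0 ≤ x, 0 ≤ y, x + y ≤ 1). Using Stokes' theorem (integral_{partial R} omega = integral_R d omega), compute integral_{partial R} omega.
integral_(partial R) omega = -1/2

Stokes: integral_partial_R omega = integral_R d omega with d omega = (∂Q/∂x - ∂P/∂y) dx ∧ dy.
  ∂Q/∂x = 3*y
  ∂P/∂y = 3*x + 1
  integrand = ∂Q/∂x - ∂P/∂y = -3*x + 3*y - 1.
Integrating over R: integral_0^1 integral_0^{1-x} (-3*x + 3*y - 1) dy dx = -1/2.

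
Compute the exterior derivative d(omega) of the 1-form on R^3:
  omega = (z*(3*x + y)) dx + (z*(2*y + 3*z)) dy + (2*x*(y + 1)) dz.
d(omega) = (-z) dx ∧ dy + (-3*x + y + 2) dx ∧ dz + (2*x - 2*y - 6*z) dy ∧ dz

For a 1-form omega = sum_i f_i dx_i, the exterior derivative is
  d(omega) = sum_{i < j} (∂f_j/∂x_i - ∂f_i/∂x_j) dx_i ∧ dx_j.
  coefficient of dx ∧ dy: ∂f_2/∂x - ∂f_1/∂y = ∂(z*(2*y + 3*z))/∂x - ∂(z*(3*x + y))/∂y = -z
  coefficient of dx ∧ dz: ∂f_3/∂x - ∂f_1/∂z = ∂(2*x*(y + 1))/∂x - ∂(z*(3*x + y))/∂z = -3*x + y + 2
  coefficient of dy ∧ dz: ∂f_3/∂y - ∂f_2/∂z = ∂(2*x*(y + 1))/∂y - ∂(z*(2*y + 3*z))/∂z = 2*x - 2*y - 6*z
Assembling: d(omega) = (-z) dx ∧ dy + (-3*x + y + 2) dx ∧ dz + (2*x - 2*y - 6*z) dy ∧ dz.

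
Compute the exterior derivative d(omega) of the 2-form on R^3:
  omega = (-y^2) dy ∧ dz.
d(omega) = 0

For a 2-form omega = sum_{i<j} g_{ij} dx_i ∧ dx_j, the exterior derivative is
  d(omega) = sum_{i<j} d(g_{ij}) ∧ dx_i ∧ dx_j = sum_{i<j, k} (∂g_{ij}/∂x_k) dx_k ∧ dx_i ∧ dx_j.
Expand each term, using dx_k ∧ dx_i ∧ dx_j = sgn(permutation) dx_{(a)} ∧ dx_{(b)} ∧ dx_{(c)} with (a < b < c) sorted:

Collecting like 3-forms: d(omega) = 0.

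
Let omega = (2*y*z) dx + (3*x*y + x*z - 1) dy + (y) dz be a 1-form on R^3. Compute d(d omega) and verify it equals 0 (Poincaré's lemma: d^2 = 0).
d(d omega) = 0

Step 1: d omega = sum_{i<j} (∂f_j/∂x_i - ∂f_i/∂x_j) dx_i ∧ dx_j:
  coeff of dx ∧ dy: 3*y - z
  coeff of dx ∧ dz: -2*y
  coeff of dy ∧ dz: 1 - x
Step 2: Apply d again to each 2-form coefficient. The only possible 3-form in R^3 is dx ∧ dy ∧ dz, with coefficient
  ∂(coeff of dy∧dz)/∂x - ∂(coeff of dx∧dz)/∂y + ∂(coeff of dx∧dy)/∂z
  = ∂/∂x (1 - x) - ∂/∂y (-2*y) + ∂/∂z (3*y - z).
Each of these terms simplifies to sums of mixed partials that cancel in pairs. The result is 0 (by equality of mixed partials for smooth functions — Schwarz / Clairaut).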